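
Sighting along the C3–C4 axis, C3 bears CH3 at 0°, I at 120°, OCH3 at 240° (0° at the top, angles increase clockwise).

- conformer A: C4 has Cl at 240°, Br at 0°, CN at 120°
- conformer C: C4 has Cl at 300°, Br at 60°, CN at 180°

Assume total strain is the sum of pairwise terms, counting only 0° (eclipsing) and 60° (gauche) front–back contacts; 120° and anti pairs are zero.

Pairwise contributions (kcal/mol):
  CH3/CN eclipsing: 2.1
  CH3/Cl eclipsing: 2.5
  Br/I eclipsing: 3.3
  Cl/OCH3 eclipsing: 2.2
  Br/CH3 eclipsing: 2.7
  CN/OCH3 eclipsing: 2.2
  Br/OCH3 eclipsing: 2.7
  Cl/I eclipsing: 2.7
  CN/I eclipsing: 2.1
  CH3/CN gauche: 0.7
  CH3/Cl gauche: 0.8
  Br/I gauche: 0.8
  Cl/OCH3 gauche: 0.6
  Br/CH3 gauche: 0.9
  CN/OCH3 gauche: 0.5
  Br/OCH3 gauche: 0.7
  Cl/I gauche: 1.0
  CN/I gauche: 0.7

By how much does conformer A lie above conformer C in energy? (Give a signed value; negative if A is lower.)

+2.7 kcal/mol

A (eclipsed): CH3(0°)/Br(0°) eclipsed 2.7; I(120°)/CN(120°) eclipsed 2.1; OCH3(240°)/Cl(240°) eclipsed 2.2 → 7.0 kcal/mol.
C (staggered): CH3(0°)/Cl(300°) gauche 0.8; CH3(0°)/Br(60°) gauche 0.9; I(120°)/Br(60°) gauche 0.8; I(120°)/CN(180°) gauche 0.7; OCH3(240°)/Cl(300°) gauche 0.6; OCH3(240°)/CN(180°) gauche 0.5 → 4.3 kcal/mol.
E(A) − E(C) = 7.0 − 4.3 = +2.7 kcal/mol.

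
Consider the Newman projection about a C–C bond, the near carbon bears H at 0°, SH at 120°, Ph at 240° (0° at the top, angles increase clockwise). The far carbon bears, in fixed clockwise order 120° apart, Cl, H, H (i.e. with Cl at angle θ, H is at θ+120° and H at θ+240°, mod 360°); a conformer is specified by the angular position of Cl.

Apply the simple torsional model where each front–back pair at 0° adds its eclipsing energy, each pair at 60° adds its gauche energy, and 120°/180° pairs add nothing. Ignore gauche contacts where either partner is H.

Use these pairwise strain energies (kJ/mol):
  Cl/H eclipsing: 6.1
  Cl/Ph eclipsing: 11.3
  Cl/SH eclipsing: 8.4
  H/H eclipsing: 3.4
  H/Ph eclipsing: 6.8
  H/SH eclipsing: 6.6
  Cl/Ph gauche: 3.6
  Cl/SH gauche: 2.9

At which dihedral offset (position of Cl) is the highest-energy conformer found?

Cl at 0° is eclipsed. H at 0° is eclipsed with Cl at 0° (6.1); SH at 120° is eclipsed with H at 120° (6.6); Ph at 240° is eclipsed with H at 240° (6.8). Total 19.5 kJ/mol.
Cl at 60° is staggered. SH at 120° is gauche with Cl at 60° (2.9). Total 2.9 kJ/mol.
Cl at 120° is eclipsed. H at 0° is eclipsed with H at 0° (3.4); SH at 120° is eclipsed with Cl at 120° (8.4); Ph at 240° is eclipsed with H at 240° (6.8). Total 18.6 kJ/mol.
Cl at 180° is staggered. SH at 120° is gauche with Cl at 180° (2.9); Ph at 240° is gauche with Cl at 180° (3.6). Total 6.5 kJ/mol.
Cl at 240° is eclipsed. H at 0° is eclipsed with H at 0° (3.4); SH at 120° is eclipsed with H at 120° (6.6); Ph at 240° is eclipsed with Cl at 240° (11.3). Total 21.3 kJ/mol.
Cl at 300° is staggered. Ph at 240° is gauche with Cl at 300° (3.6). Total 3.6 kJ/mol.
The maximum (21.3 kJ/mol) occurs with Cl at 240°.

240°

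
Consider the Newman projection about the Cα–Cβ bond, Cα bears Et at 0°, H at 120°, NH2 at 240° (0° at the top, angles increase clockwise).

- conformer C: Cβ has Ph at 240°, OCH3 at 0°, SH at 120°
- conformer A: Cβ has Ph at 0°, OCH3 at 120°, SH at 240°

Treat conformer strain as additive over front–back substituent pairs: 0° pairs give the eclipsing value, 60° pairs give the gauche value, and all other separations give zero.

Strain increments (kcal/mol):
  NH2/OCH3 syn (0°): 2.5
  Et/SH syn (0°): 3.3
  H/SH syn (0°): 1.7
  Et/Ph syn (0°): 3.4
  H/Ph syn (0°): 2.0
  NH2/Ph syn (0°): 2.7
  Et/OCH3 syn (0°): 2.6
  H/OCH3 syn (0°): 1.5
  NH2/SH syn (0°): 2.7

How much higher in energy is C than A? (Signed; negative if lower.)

C (eclipsed): Et(0°)/OCH3(0°) eclipsed 2.6; H(120°)/SH(120°) eclipsed 1.7; NH2(240°)/Ph(240°) eclipsed 2.7 → 7.0 kcal/mol.
A (eclipsed): Et(0°)/Ph(0°) eclipsed 3.4; H(120°)/OCH3(120°) eclipsed 1.5; NH2(240°)/SH(240°) eclipsed 2.7 → 7.6 kcal/mol.
E(C) − E(A) = 7.0 − 7.6 = -0.6 kcal/mol.

-0.6 kcal/mol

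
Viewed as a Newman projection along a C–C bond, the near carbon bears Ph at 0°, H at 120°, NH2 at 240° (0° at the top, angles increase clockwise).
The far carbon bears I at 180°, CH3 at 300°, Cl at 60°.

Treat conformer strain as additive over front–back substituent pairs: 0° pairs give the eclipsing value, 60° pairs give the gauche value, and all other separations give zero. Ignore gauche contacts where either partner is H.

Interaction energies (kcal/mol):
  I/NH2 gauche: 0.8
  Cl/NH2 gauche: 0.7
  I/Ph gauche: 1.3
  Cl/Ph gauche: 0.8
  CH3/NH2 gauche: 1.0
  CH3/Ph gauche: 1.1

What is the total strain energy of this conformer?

This conformer (staggered): Ph–CH3 gauche, Ph–Cl gauche, NH2–I gauche, NH2–CH3 gauche; 1.1 + 0.8 + 0.8 + 1.0 = 3.7 kcal/mol.

3.7 kcal/mol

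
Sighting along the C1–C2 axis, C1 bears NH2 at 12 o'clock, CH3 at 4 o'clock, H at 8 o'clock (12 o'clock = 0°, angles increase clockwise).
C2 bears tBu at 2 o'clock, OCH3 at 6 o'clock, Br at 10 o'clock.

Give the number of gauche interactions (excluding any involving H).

Non-H gauche pairs: NH2(0°)/tBu(60°); NH2(0°)/Br(300°); CH3(120°)/tBu(60°); CH3(120°)/OCH3(180°) — 4 interactions.

4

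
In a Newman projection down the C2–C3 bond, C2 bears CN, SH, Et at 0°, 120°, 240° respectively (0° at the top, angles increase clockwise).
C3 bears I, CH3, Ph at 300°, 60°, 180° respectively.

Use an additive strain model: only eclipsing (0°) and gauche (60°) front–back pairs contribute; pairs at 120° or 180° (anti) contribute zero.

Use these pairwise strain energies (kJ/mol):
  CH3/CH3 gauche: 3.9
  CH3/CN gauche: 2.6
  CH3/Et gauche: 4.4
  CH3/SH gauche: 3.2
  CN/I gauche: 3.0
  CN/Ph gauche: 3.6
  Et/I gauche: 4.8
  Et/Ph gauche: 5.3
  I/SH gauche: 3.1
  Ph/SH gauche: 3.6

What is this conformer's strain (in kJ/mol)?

This conformer (staggered): CN–I gauche, CN–CH3 gauche, SH–CH3 gauche, SH–Ph gauche, Et–I gauche, Et–Ph gauche; 3.0 + 2.6 + 3.2 + 3.6 + 4.8 + 5.3 = 22.5 kJ/mol.

22.5 kJ/mol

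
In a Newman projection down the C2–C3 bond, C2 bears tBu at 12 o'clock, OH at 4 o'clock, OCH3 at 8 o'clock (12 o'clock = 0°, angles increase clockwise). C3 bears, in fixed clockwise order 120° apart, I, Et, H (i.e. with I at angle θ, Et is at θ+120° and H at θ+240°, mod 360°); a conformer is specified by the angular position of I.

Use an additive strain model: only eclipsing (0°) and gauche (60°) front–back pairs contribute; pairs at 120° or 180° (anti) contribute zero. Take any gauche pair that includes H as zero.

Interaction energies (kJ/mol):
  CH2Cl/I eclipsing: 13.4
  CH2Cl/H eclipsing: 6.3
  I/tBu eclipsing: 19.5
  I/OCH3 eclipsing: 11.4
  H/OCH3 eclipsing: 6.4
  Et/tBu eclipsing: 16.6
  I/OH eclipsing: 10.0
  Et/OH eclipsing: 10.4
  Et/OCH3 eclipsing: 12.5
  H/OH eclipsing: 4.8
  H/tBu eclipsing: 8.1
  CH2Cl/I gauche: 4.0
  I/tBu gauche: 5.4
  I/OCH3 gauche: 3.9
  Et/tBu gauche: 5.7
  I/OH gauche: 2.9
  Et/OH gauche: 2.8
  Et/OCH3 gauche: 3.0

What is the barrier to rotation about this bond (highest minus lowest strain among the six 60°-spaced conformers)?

I at 0° is eclipsed. tBu at 0° is eclipsed with I at 0° (19.5); OH at 120° is eclipsed with Et at 120° (10.4); OCH3 at 240° is eclipsed with H at 240° (6.4). Total 36.3 kJ/mol.
I at 60° is staggered. tBu at 0° is gauche with I at 60° (5.4); OH at 120° is gauche with I at 60° (2.9); OH at 120° is gauche with Et at 180° (2.8); OCH3 at 240° is gauche with Et at 180° (3.0). Total 14.1 kJ/mol.
I at 120° is eclipsed. tBu at 0° is eclipsed with H at 0° (8.1); OH at 120° is eclipsed with I at 120° (10.0); OCH3 at 240° is eclipsed with Et at 240° (12.5). Total 30.6 kJ/mol.
I at 180° is staggered. tBu at 0° is gauche with Et at 300° (5.7); OH at 120° is gauche with I at 180° (2.9); OCH3 at 240° is gauche with I at 180° (3.9); OCH3 at 240° is gauche with Et at 300° (3.0). Total 15.5 kJ/mol.
I at 240° is eclipsed. tBu at 0° is eclipsed with Et at 0° (16.6); OH at 120° is eclipsed with H at 120° (4.8); OCH3 at 240° is eclipsed with I at 240° (11.4). Total 32.8 kJ/mol.
I at 300° is staggered. tBu at 0° is gauche with I at 300° (5.4); tBu at 0° is gauche with Et at 60° (5.7); OH at 120° is gauche with Et at 60° (2.8); OCH3 at 240° is gauche with I at 300° (3.9). Total 17.8 kJ/mol.
Max at 0° (36.3 kJ/mol), min at 60° (14.1 kJ/mol); barrier = 22.2 kJ/mol.

22.2 kJ/mol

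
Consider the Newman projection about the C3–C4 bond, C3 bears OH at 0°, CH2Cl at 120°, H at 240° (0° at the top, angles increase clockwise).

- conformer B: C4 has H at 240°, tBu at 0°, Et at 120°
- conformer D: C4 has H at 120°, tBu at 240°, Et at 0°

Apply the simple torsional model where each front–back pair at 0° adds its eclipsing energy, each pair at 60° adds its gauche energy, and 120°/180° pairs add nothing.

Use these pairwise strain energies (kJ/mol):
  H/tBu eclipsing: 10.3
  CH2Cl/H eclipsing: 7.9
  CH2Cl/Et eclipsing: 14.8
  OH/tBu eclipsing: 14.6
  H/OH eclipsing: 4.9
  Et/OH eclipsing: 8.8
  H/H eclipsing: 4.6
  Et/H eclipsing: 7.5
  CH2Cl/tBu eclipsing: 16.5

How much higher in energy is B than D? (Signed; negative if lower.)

B (eclipsed): OH–tBu eclipsed, CH2Cl–Et eclipsed, H–H eclipsed; 14.6 + 14.8 + 4.6 = 34.0 kJ/mol.
D (eclipsed): OH–Et eclipsed, CH2Cl–H eclipsed, H–tBu eclipsed; 8.8 + 7.9 + 10.3 = 27.0 kJ/mol.
E(B) − E(D) = 34.0 − 27.0 = +7.0 kJ/mol.

+7.0 kJ/mol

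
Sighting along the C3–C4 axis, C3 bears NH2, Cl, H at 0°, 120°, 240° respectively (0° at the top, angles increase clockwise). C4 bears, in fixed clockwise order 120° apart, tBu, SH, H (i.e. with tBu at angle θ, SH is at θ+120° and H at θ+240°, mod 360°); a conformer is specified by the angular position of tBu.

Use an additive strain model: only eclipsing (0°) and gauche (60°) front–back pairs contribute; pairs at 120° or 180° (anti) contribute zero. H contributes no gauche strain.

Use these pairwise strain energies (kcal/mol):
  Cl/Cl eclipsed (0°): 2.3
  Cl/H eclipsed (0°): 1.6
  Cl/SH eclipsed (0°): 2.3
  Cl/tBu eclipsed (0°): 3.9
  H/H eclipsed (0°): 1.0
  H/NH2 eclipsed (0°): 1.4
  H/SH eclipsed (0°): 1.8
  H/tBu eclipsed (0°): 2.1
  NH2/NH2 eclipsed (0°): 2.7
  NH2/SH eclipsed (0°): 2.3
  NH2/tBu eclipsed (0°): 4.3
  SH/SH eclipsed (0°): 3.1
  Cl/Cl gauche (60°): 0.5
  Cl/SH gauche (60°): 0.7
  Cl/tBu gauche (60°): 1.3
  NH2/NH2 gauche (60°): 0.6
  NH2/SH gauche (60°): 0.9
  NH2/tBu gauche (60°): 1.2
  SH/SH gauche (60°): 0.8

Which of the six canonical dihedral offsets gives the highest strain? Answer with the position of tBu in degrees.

0°

tBu at 0° (eclipsed): NH2–tBu eclipsed, Cl–SH eclipsed, H–H eclipsed; 4.3 + 2.3 + 1.0 = 7.6 kcal/mol.
tBu at 60° (staggered): NH2–tBu gauche, Cl–tBu gauche, Cl–SH gauche; 1.2 + 1.3 + 0.7 = 3.2 kcal/mol.
tBu at 120° (eclipsed): NH2–H eclipsed, Cl–tBu eclipsed, H–SH eclipsed; 1.4 + 3.9 + 1.8 = 7.1 kcal/mol.
tBu at 180° (staggered): NH2–SH gauche, Cl–tBu gauche; 0.9 + 1.3 = 2.2 kcal/mol.
tBu at 240° (eclipsed): NH2–SH eclipsed, Cl–H eclipsed, H–tBu eclipsed; 2.3 + 1.6 + 2.1 = 6.0 kcal/mol.
tBu at 300° (staggered): NH2–tBu gauche, NH2–SH gauche, Cl–SH gauche; 1.2 + 0.9 + 0.7 = 2.8 kcal/mol.
The maximum (7.6 kcal/mol) occurs with tBu at 0°.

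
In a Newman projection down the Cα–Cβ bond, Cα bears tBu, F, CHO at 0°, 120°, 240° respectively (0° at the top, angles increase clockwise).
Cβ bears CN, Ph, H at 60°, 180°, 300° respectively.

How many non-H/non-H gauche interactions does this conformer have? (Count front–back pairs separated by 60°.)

Non-H gauche pairs: tBu(0°)/CN(60°); F(120°)/CN(60°); F(120°)/Ph(180°); CHO(240°)/Ph(180°) — 4 interactions.

4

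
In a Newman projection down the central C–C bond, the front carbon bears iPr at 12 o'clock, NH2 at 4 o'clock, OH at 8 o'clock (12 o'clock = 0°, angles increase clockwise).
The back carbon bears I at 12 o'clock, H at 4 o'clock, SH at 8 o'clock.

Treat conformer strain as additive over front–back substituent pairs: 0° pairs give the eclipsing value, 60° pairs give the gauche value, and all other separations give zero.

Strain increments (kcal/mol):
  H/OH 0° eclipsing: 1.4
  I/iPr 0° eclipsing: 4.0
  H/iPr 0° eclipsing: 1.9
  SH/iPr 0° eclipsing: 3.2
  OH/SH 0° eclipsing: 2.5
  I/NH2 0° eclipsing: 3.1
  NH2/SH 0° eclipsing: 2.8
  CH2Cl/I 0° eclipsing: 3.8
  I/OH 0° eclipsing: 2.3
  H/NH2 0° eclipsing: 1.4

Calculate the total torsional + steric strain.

This conformer (eclipsed): iPr–I eclipsed, NH2–H eclipsed, OH–SH eclipsed; 4.0 + 1.4 + 2.5 = 7.9 kcal/mol.

7.9 kcal/mol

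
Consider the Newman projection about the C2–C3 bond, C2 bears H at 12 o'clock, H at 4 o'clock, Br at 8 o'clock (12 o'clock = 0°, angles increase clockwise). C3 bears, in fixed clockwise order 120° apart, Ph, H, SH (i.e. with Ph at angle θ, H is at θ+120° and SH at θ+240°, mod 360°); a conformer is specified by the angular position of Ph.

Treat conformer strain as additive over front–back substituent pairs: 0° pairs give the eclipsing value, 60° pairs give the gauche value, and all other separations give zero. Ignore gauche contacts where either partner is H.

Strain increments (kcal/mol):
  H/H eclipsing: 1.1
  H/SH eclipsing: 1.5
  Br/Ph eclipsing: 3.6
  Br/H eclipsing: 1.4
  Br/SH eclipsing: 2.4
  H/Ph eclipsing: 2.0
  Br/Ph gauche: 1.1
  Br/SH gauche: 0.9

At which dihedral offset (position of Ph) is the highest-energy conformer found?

Ph at 0° (eclipsed): H(0°)/Ph(0°) eclipsed 2.0; H(120°)/H(120°) eclipsed 1.1; Br(240°)/SH(240°) eclipsed 2.4 → 5.5 kcal/mol.
Ph at 60° (staggered): Br(240°)/SH(300°) gauche 0.9 → 0.9 kcal/mol.
Ph at 120° (eclipsed): H(0°)/SH(0°) eclipsed 1.5; H(120°)/Ph(120°) eclipsed 2.0; Br(240°)/H(240°) eclipsed 1.4 → 4.9 kcal/mol.
Ph at 180° (staggered): Br(240°)/Ph(180°) gauche 1.1 → 1.1 kcal/mol.
Ph at 240° (eclipsed): H(0°)/H(0°) eclipsed 1.1; H(120°)/SH(120°) eclipsed 1.5; Br(240°)/Ph(240°) eclipsed 3.6 → 6.2 kcal/mol.
Ph at 300° (staggered): Br(240°)/Ph(300°) gauche 1.1; Br(240°)/SH(180°) gauche 0.9 → 2.0 kcal/mol.
The maximum (6.2 kcal/mol) occurs with Ph at 240°.

240°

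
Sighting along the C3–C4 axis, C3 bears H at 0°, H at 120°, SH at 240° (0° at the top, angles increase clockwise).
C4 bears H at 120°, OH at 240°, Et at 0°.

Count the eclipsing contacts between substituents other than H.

1

Non-H eclipsing pairs: SH(240°)/OH(240°) — 1 interaction.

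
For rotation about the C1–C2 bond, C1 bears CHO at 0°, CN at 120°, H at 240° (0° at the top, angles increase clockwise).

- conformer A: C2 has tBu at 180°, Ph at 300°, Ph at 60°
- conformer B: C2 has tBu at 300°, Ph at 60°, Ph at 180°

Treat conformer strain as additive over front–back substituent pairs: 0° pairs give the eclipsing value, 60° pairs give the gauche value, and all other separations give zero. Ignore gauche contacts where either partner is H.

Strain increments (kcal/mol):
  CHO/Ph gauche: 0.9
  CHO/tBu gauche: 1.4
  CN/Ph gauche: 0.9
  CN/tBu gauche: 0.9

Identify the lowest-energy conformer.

A

A (staggered): CHO–Ph gauche, CHO–Ph gauche, CN–tBu gauche, CN–Ph gauche; 0.9 + 0.9 + 0.9 + 0.9 = 3.6 kcal/mol.
B (staggered): CHO–tBu gauche, CHO–Ph gauche, CN–Ph gauche, CN–Ph gauche; 1.4 + 0.9 + 0.9 + 0.9 = 4.1 kcal/mol.
A has the lowest total (3.6 kcal/mol).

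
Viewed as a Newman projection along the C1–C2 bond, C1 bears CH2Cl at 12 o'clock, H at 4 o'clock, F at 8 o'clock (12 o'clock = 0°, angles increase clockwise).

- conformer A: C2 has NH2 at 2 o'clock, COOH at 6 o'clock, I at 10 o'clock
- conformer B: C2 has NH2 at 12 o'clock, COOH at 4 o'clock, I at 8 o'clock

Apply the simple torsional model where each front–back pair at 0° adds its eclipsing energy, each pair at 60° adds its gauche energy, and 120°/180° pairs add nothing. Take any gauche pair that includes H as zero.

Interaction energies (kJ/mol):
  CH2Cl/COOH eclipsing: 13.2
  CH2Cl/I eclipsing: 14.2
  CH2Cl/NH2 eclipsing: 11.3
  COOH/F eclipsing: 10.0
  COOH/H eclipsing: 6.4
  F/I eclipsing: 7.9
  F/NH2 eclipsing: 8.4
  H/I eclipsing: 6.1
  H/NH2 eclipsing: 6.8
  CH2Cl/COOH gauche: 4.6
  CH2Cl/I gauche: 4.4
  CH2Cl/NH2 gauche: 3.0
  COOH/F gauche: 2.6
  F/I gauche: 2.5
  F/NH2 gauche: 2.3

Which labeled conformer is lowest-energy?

A (staggered): CH2Cl–NH2 gauche, CH2Cl–I gauche, F–COOH gauche, F–I gauche; 3.0 + 4.4 + 2.6 + 2.5 = 12.5 kJ/mol.
B (eclipsed): CH2Cl–NH2 eclipsed, H–COOH eclipsed, F–I eclipsed; 11.3 + 6.4 + 7.9 = 25.6 kJ/mol.
A has the lowest total (12.5 kJ/mol).

A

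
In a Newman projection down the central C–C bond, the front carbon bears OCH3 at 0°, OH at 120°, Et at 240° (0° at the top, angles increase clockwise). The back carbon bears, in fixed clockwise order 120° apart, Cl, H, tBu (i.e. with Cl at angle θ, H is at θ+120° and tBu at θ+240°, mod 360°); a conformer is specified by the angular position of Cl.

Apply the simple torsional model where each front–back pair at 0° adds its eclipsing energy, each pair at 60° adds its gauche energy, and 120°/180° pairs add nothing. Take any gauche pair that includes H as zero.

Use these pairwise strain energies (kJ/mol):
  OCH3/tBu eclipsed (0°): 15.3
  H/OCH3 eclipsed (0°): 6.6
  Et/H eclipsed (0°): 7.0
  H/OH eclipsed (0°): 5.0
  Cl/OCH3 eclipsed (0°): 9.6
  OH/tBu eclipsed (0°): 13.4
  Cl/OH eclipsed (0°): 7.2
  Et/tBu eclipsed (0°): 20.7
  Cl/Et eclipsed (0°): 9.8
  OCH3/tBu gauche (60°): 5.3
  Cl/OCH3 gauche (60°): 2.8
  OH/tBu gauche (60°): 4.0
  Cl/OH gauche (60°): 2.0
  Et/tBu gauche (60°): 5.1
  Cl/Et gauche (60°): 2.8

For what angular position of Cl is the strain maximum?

Cl at 0° (eclipsed): OCH3(0°)/Cl(0°) eclipsed 9.6; OH(120°)/H(120°) eclipsed 5.0; Et(240°)/tBu(240°) eclipsed 20.7 → 35.3 kJ/mol.
Cl at 60° (staggered): OCH3(0°)/Cl(60°) gauche 2.8; OCH3(0°)/tBu(300°) gauche 5.3; OH(120°)/Cl(60°) gauche 2.0; Et(240°)/tBu(300°) gauche 5.1 → 15.2 kJ/mol.
Cl at 120° (eclipsed): OCH3(0°)/tBu(0°) eclipsed 15.3; OH(120°)/Cl(120°) eclipsed 7.2; Et(240°)/H(240°) eclipsed 7.0 → 29.5 kJ/mol.
Cl at 180° (staggered): OCH3(0°)/tBu(60°) gauche 5.3; OH(120°)/Cl(180°) gauche 2.0; OH(120°)/tBu(60°) gauche 4.0; Et(240°)/Cl(180°) gauche 2.8 → 14.1 kJ/mol.
Cl at 240° (eclipsed): OCH3(0°)/H(0°) eclipsed 6.6; OH(120°)/tBu(120°) eclipsed 13.4; Et(240°)/Cl(240°) eclipsed 9.8 → 29.8 kJ/mol.
Cl at 300° (staggered): OCH3(0°)/Cl(300°) gauche 2.8; OH(120°)/tBu(180°) gauche 4.0; Et(240°)/Cl(300°) gauche 2.8; Et(240°)/tBu(180°) gauche 5.1 → 14.7 kJ/mol.
The maximum (35.3 kJ/mol) occurs with Cl at 0°.

0°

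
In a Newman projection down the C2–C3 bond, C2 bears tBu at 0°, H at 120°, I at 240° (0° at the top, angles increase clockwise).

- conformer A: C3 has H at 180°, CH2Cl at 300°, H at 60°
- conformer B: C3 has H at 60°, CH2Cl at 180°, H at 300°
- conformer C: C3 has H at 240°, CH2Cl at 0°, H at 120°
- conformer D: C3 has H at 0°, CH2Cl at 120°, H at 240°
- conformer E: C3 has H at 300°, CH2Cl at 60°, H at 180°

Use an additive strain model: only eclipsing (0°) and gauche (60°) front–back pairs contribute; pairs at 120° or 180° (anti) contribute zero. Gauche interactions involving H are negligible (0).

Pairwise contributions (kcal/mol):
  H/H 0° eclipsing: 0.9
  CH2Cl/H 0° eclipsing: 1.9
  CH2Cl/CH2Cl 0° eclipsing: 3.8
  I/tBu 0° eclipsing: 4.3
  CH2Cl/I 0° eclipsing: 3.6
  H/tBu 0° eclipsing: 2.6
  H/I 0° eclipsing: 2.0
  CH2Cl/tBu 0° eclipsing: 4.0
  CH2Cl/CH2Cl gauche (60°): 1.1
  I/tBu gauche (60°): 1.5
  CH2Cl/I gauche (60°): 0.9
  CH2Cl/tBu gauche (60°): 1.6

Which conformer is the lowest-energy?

B

A (staggered): tBu–CH2Cl gauche, I–CH2Cl gauche; 1.6 + 0.9 = 2.5 kcal/mol.
B (staggered): I–CH2Cl gauche; 0.9 = 0.9 kcal/mol.
C (eclipsed): tBu–CH2Cl eclipsed, H–H eclipsed, I–H eclipsed; 4.0 + 0.9 + 2.0 = 6.9 kcal/mol.
D (eclipsed): tBu–H eclipsed, H–CH2Cl eclipsed, I–H eclipsed; 2.6 + 1.9 + 2.0 = 6.5 kcal/mol.
E (staggered): tBu–CH2Cl gauche; 1.6 = 1.6 kcal/mol.
B has the lowest total (0.9 kcal/mol).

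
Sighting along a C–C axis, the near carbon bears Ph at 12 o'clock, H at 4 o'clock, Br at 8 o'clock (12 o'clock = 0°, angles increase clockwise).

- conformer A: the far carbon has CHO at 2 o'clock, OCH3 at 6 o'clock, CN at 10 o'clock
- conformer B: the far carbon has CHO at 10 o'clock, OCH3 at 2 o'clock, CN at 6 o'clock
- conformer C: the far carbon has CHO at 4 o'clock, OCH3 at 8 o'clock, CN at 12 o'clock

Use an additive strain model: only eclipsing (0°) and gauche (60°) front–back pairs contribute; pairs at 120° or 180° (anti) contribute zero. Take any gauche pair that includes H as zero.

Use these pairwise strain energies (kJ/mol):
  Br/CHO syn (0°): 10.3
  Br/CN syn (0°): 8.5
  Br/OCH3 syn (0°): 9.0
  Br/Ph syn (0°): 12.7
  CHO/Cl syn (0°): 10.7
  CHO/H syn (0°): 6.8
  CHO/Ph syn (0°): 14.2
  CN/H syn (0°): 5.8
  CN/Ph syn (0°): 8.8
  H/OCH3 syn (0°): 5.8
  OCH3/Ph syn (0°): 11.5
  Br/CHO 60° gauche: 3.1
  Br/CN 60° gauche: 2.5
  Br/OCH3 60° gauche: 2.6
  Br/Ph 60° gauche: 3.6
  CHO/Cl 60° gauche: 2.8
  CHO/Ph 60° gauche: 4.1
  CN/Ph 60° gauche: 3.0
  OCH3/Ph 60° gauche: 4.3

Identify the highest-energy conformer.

C

A (staggered): Ph(0°)/CHO(60°) gauche 4.1; Ph(0°)/CN(300°) gauche 3.0; Br(240°)/OCH3(180°) gauche 2.6; Br(240°)/CN(300°) gauche 2.5 → 12.2 kJ/mol.
B (staggered): Ph(0°)/CHO(300°) gauche 4.1; Ph(0°)/OCH3(60°) gauche 4.3; Br(240°)/CHO(300°) gauche 3.1; Br(240°)/CN(180°) gauche 2.5 → 14.0 kJ/mol.
C (eclipsed): Ph(0°)/CN(0°) eclipsed 8.8; H(120°)/CHO(120°) eclipsed 6.8; Br(240°)/OCH3(240°) eclipsed 9.0 → 24.6 kJ/mol.
C has the highest total (24.6 kJ/mol).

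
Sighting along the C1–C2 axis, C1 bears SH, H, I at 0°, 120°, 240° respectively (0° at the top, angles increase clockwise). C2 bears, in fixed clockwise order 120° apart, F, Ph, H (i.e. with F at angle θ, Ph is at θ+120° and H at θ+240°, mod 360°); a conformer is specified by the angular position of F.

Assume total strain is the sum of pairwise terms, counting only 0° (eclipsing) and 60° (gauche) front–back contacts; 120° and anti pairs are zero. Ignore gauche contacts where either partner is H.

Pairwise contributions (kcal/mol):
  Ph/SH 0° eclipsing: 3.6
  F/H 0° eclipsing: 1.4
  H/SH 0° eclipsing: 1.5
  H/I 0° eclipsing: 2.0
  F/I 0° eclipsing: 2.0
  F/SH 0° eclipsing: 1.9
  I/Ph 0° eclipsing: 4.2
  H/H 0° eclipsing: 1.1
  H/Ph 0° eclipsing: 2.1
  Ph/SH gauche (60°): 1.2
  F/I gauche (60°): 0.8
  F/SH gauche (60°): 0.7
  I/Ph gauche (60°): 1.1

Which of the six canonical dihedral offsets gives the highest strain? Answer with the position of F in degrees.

F at 0° (eclipsed): SH(0°)/F(0°) eclipsed 1.9; H(120°)/Ph(120°) eclipsed 2.1; I(240°)/H(240°) eclipsed 2.0 → 6.0 kcal/mol.
F at 60° (staggered): SH(0°)/F(60°) gauche 0.7; I(240°)/Ph(180°) gauche 1.1 → 1.8 kcal/mol.
F at 120° (eclipsed): SH(0°)/H(0°) eclipsed 1.5; H(120°)/F(120°) eclipsed 1.4; I(240°)/Ph(240°) eclipsed 4.2 → 7.1 kcal/mol.
F at 180° (staggered): SH(0°)/Ph(300°) gauche 1.2; I(240°)/F(180°) gauche 0.8; I(240°)/Ph(300°) gauche 1.1 → 3.1 kcal/mol.
F at 240° (eclipsed): SH(0°)/Ph(0°) eclipsed 3.6; H(120°)/H(120°) eclipsed 1.1; I(240°)/F(240°) eclipsed 2.0 → 6.7 kcal/mol.
F at 300° (staggered): SH(0°)/F(300°) gauche 0.7; SH(0°)/Ph(60°) gauche 1.2; I(240°)/F(300°) gauche 0.8 → 2.7 kcal/mol.
The maximum (7.1 kcal/mol) occurs with F at 120°.

120°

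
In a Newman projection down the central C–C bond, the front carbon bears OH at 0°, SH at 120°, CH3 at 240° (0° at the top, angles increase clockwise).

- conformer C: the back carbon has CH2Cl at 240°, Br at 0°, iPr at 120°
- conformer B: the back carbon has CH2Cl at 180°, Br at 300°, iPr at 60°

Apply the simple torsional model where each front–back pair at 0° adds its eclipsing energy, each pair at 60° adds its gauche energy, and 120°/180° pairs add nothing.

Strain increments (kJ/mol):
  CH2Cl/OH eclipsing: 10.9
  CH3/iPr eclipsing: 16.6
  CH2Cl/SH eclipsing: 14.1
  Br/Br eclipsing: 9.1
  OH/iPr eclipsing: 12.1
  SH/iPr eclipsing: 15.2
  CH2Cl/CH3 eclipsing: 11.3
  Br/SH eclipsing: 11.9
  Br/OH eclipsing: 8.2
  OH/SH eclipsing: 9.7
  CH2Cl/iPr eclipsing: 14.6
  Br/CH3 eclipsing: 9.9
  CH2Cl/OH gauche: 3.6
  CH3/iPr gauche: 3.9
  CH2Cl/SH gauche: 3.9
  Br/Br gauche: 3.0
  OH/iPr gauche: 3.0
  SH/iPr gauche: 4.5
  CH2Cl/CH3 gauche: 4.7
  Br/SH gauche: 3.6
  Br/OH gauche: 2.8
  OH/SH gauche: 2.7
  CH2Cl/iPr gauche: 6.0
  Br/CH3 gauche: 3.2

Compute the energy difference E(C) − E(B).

C (eclipsed): OH(0°)/Br(0°) eclipsed 8.2; SH(120°)/iPr(120°) eclipsed 15.2; CH3(240°)/CH2Cl(240°) eclipsed 11.3 → 34.7 kJ/mol.
B (staggered): OH(0°)/Br(300°) gauche 2.8; OH(0°)/iPr(60°) gauche 3.0; SH(120°)/CH2Cl(180°) gauche 3.9; SH(120°)/iPr(60°) gauche 4.5; CH3(240°)/CH2Cl(180°) gauche 4.7; CH3(240°)/Br(300°) gauche 3.2 → 22.1 kJ/mol.
E(C) − E(B) = 34.7 − 22.1 = +12.6 kJ/mol.

+12.6 kJ/mol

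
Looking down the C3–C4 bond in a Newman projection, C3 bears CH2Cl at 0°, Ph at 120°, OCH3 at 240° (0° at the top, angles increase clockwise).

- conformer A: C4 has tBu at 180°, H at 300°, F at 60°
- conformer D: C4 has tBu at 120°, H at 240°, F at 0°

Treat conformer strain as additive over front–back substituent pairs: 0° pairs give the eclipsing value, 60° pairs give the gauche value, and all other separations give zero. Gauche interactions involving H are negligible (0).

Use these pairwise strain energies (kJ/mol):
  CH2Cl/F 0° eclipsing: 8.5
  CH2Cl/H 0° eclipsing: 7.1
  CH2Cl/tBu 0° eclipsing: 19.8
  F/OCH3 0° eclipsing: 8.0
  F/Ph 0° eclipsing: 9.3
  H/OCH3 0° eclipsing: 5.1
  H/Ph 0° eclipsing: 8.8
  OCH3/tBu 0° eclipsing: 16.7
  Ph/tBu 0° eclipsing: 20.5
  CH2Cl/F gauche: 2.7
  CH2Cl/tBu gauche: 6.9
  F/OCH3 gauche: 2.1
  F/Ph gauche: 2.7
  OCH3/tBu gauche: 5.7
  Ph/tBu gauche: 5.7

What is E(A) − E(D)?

A (staggered): CH2Cl(0°)/F(60°) gauche 2.7; Ph(120°)/tBu(180°) gauche 5.7; Ph(120°)/F(60°) gauche 2.7; OCH3(240°)/tBu(180°) gauche 5.7 → 16.8 kJ/mol.
D (eclipsed): CH2Cl(0°)/F(0°) eclipsed 8.5; Ph(120°)/tBu(120°) eclipsed 20.5; OCH3(240°)/H(240°) eclipsed 5.1 → 34.1 kJ/mol.
E(A) − E(D) = 16.8 − 34.1 = -17.3 kJ/mol.

-17.3 kJ/mol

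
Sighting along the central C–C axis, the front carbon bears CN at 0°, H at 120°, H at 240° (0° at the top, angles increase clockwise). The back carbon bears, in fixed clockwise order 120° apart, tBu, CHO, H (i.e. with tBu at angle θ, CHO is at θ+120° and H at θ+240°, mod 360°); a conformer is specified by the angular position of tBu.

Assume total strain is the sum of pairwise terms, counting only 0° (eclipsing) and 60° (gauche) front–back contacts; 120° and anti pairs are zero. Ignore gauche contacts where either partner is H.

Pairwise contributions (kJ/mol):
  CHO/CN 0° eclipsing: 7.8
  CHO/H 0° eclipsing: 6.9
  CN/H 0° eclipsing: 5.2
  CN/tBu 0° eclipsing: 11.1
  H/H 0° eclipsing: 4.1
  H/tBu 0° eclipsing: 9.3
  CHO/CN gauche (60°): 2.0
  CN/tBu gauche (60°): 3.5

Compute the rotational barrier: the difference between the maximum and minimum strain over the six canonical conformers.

tBu at 0° (eclipsed): CN–tBu eclipsed, H–CHO eclipsed, H–H eclipsed; 11.1 + 6.9 + 4.1 = 22.1 kJ/mol.
tBu at 60° (staggered): CN–tBu gauche; 3.5 = 3.5 kJ/mol.
tBu at 120° (eclipsed): CN–H eclipsed, H–tBu eclipsed, H–CHO eclipsed; 5.2 + 9.3 + 6.9 = 21.4 kJ/mol.
tBu at 180° (staggered): CN–CHO gauche; 2.0 = 2.0 kJ/mol.
tBu at 240° (eclipsed): CN–CHO eclipsed, H–H eclipsed, H–tBu eclipsed; 7.8 + 4.1 + 9.3 = 21.2 kJ/mol.
tBu at 300° (staggered): CN–tBu gauche, CN–CHO gauche; 3.5 + 2.0 = 5.5 kJ/mol.
Max at 0° (22.1 kJ/mol), min at 180° (2.0 kJ/mol); barrier = 20.1 kJ/mol.

20.1 kJ/mol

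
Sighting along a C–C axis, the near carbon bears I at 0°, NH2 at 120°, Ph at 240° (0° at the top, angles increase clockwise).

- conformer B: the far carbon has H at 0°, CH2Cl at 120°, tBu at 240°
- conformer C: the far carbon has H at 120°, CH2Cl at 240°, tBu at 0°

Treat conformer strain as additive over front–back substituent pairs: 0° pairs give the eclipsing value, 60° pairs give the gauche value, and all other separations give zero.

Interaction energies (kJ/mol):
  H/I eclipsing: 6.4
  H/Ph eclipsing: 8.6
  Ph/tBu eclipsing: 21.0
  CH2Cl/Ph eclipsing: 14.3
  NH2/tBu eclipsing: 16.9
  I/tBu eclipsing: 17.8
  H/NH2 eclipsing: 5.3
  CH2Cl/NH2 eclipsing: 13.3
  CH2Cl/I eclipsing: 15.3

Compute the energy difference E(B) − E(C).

B is eclipsed. I at 0° is eclipsed with H at 0° (6.4); NH2 at 120° is eclipsed with CH2Cl at 120° (13.3); Ph at 240° is eclipsed with tBu at 240° (21.0). Total 40.7 kJ/mol.
C is eclipsed. I at 0° is eclipsed with tBu at 0° (17.8); NH2 at 120° is eclipsed with H at 120° (5.3); Ph at 240° is eclipsed with CH2Cl at 240° (14.3). Total 37.4 kJ/mol.
E(B) − E(C) = 40.7 − 37.4 = +3.3 kJ/mol.

+3.3 kJ/mol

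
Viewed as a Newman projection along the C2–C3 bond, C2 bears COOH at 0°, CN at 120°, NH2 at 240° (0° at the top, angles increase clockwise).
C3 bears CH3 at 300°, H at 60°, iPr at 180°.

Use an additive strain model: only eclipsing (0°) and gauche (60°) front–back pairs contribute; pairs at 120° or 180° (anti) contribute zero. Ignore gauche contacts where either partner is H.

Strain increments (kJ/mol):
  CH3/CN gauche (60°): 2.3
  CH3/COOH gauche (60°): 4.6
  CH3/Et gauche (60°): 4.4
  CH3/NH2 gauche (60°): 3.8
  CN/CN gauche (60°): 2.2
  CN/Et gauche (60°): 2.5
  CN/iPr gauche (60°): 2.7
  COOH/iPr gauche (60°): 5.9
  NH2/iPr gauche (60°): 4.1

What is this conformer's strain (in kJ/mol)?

This conformer (staggered): COOH(0°)/CH3(300°) gauche 4.6; CN(120°)/iPr(180°) gauche 2.7; NH2(240°)/CH3(300°) gauche 3.8; NH2(240°)/iPr(180°) gauche 4.1 → 15.2 kJ/mol.

15.2 kJ/mol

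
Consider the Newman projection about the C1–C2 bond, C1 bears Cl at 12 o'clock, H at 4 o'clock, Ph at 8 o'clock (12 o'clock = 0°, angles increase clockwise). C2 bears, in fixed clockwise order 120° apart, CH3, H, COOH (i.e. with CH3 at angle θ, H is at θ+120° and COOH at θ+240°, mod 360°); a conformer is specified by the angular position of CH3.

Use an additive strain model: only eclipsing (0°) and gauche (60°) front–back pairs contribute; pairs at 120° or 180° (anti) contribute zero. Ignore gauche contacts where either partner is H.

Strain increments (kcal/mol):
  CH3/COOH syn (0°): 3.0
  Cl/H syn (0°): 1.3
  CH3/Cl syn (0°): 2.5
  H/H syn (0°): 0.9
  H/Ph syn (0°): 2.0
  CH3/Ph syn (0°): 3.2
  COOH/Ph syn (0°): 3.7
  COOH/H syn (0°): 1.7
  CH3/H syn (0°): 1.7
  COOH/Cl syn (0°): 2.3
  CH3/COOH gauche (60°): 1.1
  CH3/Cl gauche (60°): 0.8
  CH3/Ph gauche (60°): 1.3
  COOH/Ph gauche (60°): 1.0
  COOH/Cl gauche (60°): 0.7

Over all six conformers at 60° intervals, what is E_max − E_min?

5.1 kcal/mol

CH3 at 0° (eclipsed): Cl–CH3 eclipsed, H–H eclipsed, Ph–COOH eclipsed; 2.5 + 0.9 + 3.7 = 7.1 kcal/mol.
CH3 at 60° (staggered): Cl–CH3 gauche, Cl–COOH gauche, Ph–COOH gauche; 0.8 + 0.7 + 1.0 = 2.5 kcal/mol.
CH3 at 120° (eclipsed): Cl–COOH eclipsed, H–CH3 eclipsed, Ph–H eclipsed; 2.3 + 1.7 + 2.0 = 6.0 kcal/mol.
CH3 at 180° (staggered): Cl–COOH gauche, Ph–CH3 gauche; 0.7 + 1.3 = 2.0 kcal/mol.
CH3 at 240° (eclipsed): Cl–H eclipsed, H–COOH eclipsed, Ph–CH3 eclipsed; 1.3 + 1.7 + 3.2 = 6.2 kcal/mol.
CH3 at 300° (staggered): Cl–CH3 gauche, Ph–CH3 gauche, Ph–COOH gauche; 0.8 + 1.3 + 1.0 = 3.1 kcal/mol.
Max at 0° (7.1 kcal/mol), min at 180° (2.0 kcal/mol); barrier = 5.1 kcal/mol.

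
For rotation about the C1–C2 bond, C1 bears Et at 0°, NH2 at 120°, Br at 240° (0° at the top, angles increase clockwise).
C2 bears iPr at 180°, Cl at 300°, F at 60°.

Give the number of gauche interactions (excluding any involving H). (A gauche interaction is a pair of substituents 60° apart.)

6

Non-H gauche pairs: Et(0°)/Cl(300°); Et(0°)/F(60°); NH2(120°)/iPr(180°); NH2(120°)/F(60°); Br(240°)/iPr(180°); Br(240°)/Cl(300°) — 6 interactions.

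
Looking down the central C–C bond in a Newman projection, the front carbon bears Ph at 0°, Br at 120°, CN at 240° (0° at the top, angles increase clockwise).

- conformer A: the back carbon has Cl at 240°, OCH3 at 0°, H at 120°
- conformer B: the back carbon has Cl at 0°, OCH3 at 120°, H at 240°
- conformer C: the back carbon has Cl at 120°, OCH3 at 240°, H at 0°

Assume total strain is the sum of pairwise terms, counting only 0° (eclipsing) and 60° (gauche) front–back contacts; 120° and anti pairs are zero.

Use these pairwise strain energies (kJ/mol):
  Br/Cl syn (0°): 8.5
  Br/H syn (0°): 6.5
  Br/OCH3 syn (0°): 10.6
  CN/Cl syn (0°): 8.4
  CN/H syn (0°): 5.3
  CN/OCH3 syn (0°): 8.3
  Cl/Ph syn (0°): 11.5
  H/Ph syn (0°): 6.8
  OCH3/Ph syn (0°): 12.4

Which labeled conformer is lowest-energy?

A (eclipsed): Ph–OCH3 eclipsed, Br–H eclipsed, CN–Cl eclipsed; 12.4 + 6.5 + 8.4 = 27.3 kJ/mol.
B (eclipsed): Ph–Cl eclipsed, Br–OCH3 eclipsed, CN–H eclipsed; 11.5 + 10.6 + 5.3 = 27.4 kJ/mol.
C (eclipsed): Ph–H eclipsed, Br–Cl eclipsed, CN–OCH3 eclipsed; 6.8 + 8.5 + 8.3 = 23.6 kJ/mol.
C has the lowest total (23.6 kJ/mol).

C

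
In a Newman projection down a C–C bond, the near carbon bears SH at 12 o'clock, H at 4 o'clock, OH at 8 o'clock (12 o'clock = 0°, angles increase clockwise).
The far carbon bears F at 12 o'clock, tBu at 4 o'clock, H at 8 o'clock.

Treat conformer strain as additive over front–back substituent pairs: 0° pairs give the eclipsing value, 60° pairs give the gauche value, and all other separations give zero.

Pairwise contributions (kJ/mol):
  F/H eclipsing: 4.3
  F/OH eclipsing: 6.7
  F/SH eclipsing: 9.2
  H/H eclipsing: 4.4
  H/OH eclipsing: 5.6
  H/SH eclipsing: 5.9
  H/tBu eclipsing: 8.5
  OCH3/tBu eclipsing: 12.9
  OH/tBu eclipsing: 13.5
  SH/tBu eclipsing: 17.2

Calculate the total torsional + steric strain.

This conformer (eclipsed): SH(0°)/F(0°) eclipsed 9.2; H(120°)/tBu(120°) eclipsed 8.5; OH(240°)/H(240°) eclipsed 5.6 → 23.3 kJ/mol.

23.3 kJ/mol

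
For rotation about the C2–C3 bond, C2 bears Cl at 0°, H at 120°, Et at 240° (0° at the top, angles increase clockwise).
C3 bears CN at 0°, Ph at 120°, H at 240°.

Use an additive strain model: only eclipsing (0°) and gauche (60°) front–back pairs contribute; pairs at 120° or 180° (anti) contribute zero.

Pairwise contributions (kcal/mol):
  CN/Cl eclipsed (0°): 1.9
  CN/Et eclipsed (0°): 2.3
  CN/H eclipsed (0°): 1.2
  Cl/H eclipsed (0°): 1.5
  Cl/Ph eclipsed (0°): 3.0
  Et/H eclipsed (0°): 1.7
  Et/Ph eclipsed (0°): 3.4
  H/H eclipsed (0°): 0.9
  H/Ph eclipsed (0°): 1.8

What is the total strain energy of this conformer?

This conformer (eclipsed): Cl(0°)/CN(0°) eclipsed 1.9; H(120°)/Ph(120°) eclipsed 1.8; Et(240°)/H(240°) eclipsed 1.7 → 5.4 kcal/mol.

5.4 kcal/mol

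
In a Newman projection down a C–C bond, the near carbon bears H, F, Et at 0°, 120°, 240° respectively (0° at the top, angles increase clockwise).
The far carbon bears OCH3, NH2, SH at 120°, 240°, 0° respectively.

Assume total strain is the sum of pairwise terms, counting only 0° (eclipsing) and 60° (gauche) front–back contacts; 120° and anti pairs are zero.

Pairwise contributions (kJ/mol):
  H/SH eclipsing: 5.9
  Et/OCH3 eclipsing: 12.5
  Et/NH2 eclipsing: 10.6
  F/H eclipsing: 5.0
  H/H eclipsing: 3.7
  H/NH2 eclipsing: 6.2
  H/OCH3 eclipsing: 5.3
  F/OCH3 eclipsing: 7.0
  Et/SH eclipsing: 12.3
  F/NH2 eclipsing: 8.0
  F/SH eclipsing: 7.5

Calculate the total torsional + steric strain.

23.5 kJ/mol

This conformer (eclipsed): H(0°)/SH(0°) eclipsed 5.9; F(120°)/OCH3(120°) eclipsed 7.0; Et(240°)/NH2(240°) eclipsed 10.6 → 23.5 kJ/mol.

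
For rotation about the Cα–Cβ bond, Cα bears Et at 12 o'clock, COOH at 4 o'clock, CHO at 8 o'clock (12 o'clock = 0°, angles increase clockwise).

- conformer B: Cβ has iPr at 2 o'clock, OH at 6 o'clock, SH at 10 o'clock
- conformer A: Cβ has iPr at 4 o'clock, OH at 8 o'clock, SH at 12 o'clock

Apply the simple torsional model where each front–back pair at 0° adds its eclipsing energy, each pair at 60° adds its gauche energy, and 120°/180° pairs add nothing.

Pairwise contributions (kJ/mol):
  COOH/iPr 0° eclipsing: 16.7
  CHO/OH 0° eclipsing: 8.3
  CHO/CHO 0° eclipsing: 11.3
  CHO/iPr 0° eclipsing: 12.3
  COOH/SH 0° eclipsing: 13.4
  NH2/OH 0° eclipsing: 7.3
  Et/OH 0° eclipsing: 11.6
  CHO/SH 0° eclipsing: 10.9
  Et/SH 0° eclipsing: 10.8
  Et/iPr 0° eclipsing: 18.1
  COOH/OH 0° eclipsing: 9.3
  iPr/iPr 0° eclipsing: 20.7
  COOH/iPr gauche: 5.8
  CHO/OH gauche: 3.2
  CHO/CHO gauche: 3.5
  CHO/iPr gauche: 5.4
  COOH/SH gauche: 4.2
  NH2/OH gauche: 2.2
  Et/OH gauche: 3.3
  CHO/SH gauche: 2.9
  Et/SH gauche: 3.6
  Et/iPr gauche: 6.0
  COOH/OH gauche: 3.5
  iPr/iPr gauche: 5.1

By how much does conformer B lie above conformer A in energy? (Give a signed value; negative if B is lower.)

B (staggered): Et–iPr gauche, Et–SH gauche, COOH–iPr gauche, COOH–OH gauche, CHO–OH gauche, CHO–SH gauche; 6.0 + 3.6 + 5.8 + 3.5 + 3.2 + 2.9 = 25.0 kJ/mol.
A (eclipsed): Et–SH eclipsed, COOH–iPr eclipsed, CHO–OH eclipsed; 10.8 + 16.7 + 8.3 = 35.8 kJ/mol.
E(B) − E(A) = 25.0 − 35.8 = -10.8 kJ/mol.

-10.8 kJ/mol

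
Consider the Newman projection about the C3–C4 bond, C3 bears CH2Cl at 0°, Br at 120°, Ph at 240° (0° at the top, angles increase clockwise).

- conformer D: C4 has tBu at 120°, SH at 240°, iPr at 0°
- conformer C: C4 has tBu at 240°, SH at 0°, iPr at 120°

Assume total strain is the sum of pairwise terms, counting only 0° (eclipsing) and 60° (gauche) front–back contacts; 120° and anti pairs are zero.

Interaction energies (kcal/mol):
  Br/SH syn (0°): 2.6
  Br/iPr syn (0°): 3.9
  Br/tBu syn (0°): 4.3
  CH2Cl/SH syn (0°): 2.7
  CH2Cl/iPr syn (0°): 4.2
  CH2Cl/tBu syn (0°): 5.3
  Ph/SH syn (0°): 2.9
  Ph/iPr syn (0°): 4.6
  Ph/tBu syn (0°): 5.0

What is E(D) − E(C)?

-0.2 kcal/mol

D is eclipsed. CH2Cl at 0° is eclipsed with iPr at 0° (4.2); Br at 120° is eclipsed with tBu at 120° (4.3); Ph at 240° is eclipsed with SH at 240° (2.9). Total 11.4 kcal/mol.
C is eclipsed. CH2Cl at 0° is eclipsed with SH at 0° (2.7); Br at 120° is eclipsed with iPr at 120° (3.9); Ph at 240° is eclipsed with tBu at 240° (5.0). Total 11.6 kcal/mol.
E(D) − E(C) = 11.4 − 11.6 = -0.2 kcal/mol.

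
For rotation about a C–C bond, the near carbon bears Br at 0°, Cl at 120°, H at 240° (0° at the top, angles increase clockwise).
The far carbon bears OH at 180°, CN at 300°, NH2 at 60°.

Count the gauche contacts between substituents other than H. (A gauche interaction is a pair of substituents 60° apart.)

Non-H gauche pairs: Br(0°)/CN(300°); Br(0°)/NH2(60°); Cl(120°)/OH(180°); Cl(120°)/NH2(60°) — 4 interactions.

4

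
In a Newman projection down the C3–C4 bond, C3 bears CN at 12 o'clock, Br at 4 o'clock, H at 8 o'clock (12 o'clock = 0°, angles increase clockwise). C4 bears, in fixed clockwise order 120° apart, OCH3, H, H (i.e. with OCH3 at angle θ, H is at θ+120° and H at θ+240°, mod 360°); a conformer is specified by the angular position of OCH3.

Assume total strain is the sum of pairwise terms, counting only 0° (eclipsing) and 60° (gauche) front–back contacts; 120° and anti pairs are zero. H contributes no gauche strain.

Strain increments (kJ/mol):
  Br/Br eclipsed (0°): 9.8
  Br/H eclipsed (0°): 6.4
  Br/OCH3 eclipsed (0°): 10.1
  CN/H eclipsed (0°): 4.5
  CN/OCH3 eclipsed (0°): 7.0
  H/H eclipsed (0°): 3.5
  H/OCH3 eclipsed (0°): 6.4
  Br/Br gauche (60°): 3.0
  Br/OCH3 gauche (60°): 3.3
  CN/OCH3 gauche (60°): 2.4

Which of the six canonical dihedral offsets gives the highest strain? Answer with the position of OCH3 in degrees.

OCH3 at 0° is eclipsed. CN at 0° is eclipsed with OCH3 at 0° (7.0); Br at 120° is eclipsed with H at 120° (6.4); H at 240° is eclipsed with H at 240° (3.5). Total 16.9 kJ/mol.
OCH3 at 60° is staggered. CN at 0° is gauche with OCH3 at 60° (2.4); Br at 120° is gauche with OCH3 at 60° (3.3). Total 5.7 kJ/mol.
OCH3 at 120° is eclipsed. CN at 0° is eclipsed with H at 0° (4.5); Br at 120° is eclipsed with OCH3 at 120° (10.1); H at 240° is eclipsed with H at 240° (3.5). Total 18.1 kJ/mol.
OCH3 at 180° is staggered. Br at 120° is gauche with OCH3 at 180° (3.3). Total 3.3 kJ/mol.
OCH3 at 240° is eclipsed. CN at 0° is eclipsed with H at 0° (4.5); Br at 120° is eclipsed with H at 120° (6.4); H at 240° is eclipsed with OCH3 at 240° (6.4). Total 17.3 kJ/mol.
OCH3 at 300° is staggered. CN at 0° is gauche with OCH3 at 300° (2.4). Total 2.4 kJ/mol.
The maximum (18.1 kJ/mol) occurs with OCH3 at 120°.

120°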